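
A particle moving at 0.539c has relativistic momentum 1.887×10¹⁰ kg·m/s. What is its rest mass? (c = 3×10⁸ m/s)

γ = 1/√(1 - 0.539²) = 1.1872
v = 0.539 × 3×10⁸ = 1.617×10⁸ m/s
m = p/(γv) = 1.887×10¹⁰/(1.1872 × 1.617×10⁸) = 98.30 kg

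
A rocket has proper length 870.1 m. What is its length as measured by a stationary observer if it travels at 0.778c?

Proper length L₀ = 870.1 m
γ = 1/√(1 - 0.778²) = 1.59169
L = L₀/γ = 870.1/1.59169 = 546.7 m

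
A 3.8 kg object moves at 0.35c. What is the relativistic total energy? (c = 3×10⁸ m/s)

γ = 1/√(1 - 0.35²) = 1.0675
mc² = 3.8 × (3×10⁸)² = 3.420×10¹⁷ J
E = γmc² = 1.0675 × 3.420×10¹⁷ = 3.651×10¹⁷ J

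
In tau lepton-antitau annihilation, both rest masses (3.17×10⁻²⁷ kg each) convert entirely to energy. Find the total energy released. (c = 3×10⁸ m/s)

Both particles have the same rest mass, so total mass = 2m
E = 2m·c² = 2 × 3.17×10⁻²⁷ × (3×10⁸)²
= 2 × 3.17×10⁻²⁷ × 9×10¹⁶
= 5.706×10⁻¹⁰ J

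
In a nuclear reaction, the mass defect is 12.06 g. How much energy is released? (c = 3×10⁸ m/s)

Convert mass defect: Δm = 12.06 g = 0.01206 kg
E = Δm·c² = 0.01206 × (3×10⁸)²
= 0.01206 × 9×10¹⁶ = 1.085×10¹⁵ J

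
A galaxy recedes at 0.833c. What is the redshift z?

β = 0.833
(1+β)/(1-β) = 1.833/0.167 = 10.976
√(10.976) = 3.313
z = 3.313 - 1 = 2.313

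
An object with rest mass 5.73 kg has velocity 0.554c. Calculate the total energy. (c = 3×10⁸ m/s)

γ = 1/√(1 - 0.554²) = 1.201
mc² = 5.73 × (3×10⁸)² = 5.157×10¹⁷ J
E = γmc² = 1.201 × 5.157×10¹⁷ = 6.194×10¹⁷ J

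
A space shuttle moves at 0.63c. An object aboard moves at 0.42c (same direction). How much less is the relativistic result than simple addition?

Classical: u' + v = 0.42 + 0.63 = 1.05c
Relativistic: u = (0.42 + 0.63)/(1 + 0.2646) = 1.05/1.2646 = 0.8303c
Difference: 1.05 - 0.8303 = 0.2197c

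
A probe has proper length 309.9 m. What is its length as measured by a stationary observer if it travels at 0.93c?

Proper length L₀ = 309.9 m
γ = 1/√(1 - 0.93²) = 2.721
L = L₀/γ = 309.9/2.721 = 113.9 m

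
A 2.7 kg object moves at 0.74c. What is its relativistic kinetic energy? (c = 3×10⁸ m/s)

γ = 1/√(1 - 0.74²) = 1.4868
γ - 1 = 0.4868
KE = (γ-1)mc² = 0.4868 × 2.7 × (3×10⁸)² = 1.183×10¹⁷ J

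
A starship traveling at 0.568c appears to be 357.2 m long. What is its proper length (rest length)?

Contracted length L = 357.2 m
γ = 1/√(1 - 0.568²) = 1.215
L₀ = γL = 1.215 × 357.2 = 434.0 m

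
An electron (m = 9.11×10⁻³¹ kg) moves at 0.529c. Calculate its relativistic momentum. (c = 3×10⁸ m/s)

γ = 1/√(1 - 0.529²) = 1.1784
v = 0.529 × 3×10⁸ = 1.587×10⁸ m/s
p = γmv = 1.1784 × 9.11×10⁻³¹ × 1.587×10⁸ = 1.704×10⁻²² kg·m/s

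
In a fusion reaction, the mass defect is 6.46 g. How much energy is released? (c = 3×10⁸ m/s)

Convert mass defect: Δm = 6.46 g = 0.00646 kg
E = Δm·c² = 0.00646 × (3×10⁸)²
= 0.00646 × 9×10¹⁶ = 5.814×10¹⁴ J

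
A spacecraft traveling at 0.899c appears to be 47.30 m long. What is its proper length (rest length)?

Contracted length L = 47.30 m
γ = 1/√(1 - 0.899²) = 2.283
L₀ = γL = 2.283 × 47.30 = 108.0 m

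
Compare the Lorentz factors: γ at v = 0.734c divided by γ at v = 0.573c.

γ₁ = 1/√(1 - 0.734²) = 1.472
γ₂ = 1/√(1 - 0.573²) = 1.220
γ₁/γ₂ = 1.472/1.220 = 1.207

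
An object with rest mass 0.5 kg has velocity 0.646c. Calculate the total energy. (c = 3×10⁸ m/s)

γ = 1/√(1 - 0.646²) = 1.310
mc² = 0.5 × (3×10⁸)² = 4.500×10¹⁶ J
E = γmc² = 1.310 × 4.500×10¹⁶ = 5.895×10¹⁶ J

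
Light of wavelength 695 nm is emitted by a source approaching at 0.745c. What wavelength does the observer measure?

β = 0.745
Wavelength Doppler factor = √(0.255/1.745) = √(0.14613) = 0.3823
λ_obs = 695 × 0.3823 = 265.7 nm (blueshift)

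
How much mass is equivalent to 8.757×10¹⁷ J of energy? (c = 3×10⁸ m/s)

From E = mc², we get m = E/c²
c² = (3×10⁸)² = 9×10¹⁶ m²/s²
m = 8.757×10¹⁷ / 9×10¹⁶ = 9.730 kg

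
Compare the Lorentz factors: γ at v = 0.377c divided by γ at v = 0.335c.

γ₁ = 1/√(1 - 0.377²) = 1.0797
γ₂ = 1/√(1 - 0.335²) = 1.0613
γ₁/γ₂ = 1.0797/1.0613 = 1.017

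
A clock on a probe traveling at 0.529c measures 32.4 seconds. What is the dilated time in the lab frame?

Proper time Δt₀ = 32.4 seconds
γ = 1/√(1 - 0.529²) = 1.1784
Δt = γΔt₀ = 1.1784 × 32.4 = 38.18 seconds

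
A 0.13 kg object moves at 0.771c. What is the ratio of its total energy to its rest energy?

E = γmc², E₀ = mc²
E/E₀ = γ = 1/√(1 - 0.771²) = 1.570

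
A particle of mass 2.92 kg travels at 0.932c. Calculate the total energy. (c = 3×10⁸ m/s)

γ = 1/√(1 - 0.932²) = 2.7589
mc² = 2.92 × (3×10⁸)² = 2.628×10¹⁷ J
E = γmc² = 2.7589 × 2.628×10¹⁷ = 7.250×10¹⁷ J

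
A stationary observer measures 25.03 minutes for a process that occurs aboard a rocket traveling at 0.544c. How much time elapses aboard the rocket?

Dilated time Δt = 25.03 minutes
γ = 1/√(1 - 0.544²) = 1.192
Δt₀ = Δt/γ = 25.03/1.192 = 21.00 minutes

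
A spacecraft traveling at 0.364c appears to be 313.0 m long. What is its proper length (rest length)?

Contracted length L = 313.0 m
γ = 1/√(1 - 0.364²) = 1.0737
L₀ = γL = 1.0737 × 313.0 = 336.1 m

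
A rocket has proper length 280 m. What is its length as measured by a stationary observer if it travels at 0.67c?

Proper length L₀ = 280 m
γ = 1/√(1 - 0.67²) = 1.347
L = L₀/γ = 280/1.347 = 207.9 m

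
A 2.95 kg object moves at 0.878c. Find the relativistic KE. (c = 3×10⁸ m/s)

γ = 1/√(1 - 0.878²) = 2.0892
γ - 1 = 1.0892
KE = (γ-1)mc² = 1.0892 × 2.95 × (3×10⁸)² = 2.892×10¹⁷ J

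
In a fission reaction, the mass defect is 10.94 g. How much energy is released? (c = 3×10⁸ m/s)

Convert mass defect: Δm = 10.94 g = 0.01094 kg
E = Δm·c² = 0.01094 × (3×10⁸)²
= 0.01094 × 9×10¹⁶ = 9.846×10¹⁴ J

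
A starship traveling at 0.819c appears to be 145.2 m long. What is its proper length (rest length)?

Contracted length L = 145.2 m
γ = 1/√(1 - 0.819²) = 1.743
L₀ = γL = 1.743 × 145.2 = 253.1 m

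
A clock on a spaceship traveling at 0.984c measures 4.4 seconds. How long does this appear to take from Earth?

Proper time Δt₀ = 4.4 seconds
γ = 1/√(1 - 0.984²) = 5.613
Δt = γΔt₀ = 5.613 × 4.4 = 24.70 seconds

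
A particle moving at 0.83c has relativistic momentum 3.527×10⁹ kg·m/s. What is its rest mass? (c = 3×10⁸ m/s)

γ = 1/√(1 - 0.83²) = 1.79287
v = 0.83 × 3×10⁸ = 2.490×10⁸ m/s
m = p/(γv) = 3.527×10⁹/(1.79287 × 2.490×10⁸) = 7.901 kg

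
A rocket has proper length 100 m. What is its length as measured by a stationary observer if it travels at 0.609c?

Proper length L₀ = 100 m
γ = 1/√(1 - 0.609²) = 1.26076
L = L₀/γ = 100/1.26076 = 79.32 m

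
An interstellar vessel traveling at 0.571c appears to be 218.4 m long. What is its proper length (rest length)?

Contracted length L = 218.4 m
γ = 1/√(1 - 0.571²) = 1.218
L₀ = γL = 1.218 × 218.4 = 266.0 m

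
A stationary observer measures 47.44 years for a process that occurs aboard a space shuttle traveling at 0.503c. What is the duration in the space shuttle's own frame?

Dilated time Δt = 47.44 years
γ = 1/√(1 - 0.503²) = 1.157
Δt₀ = Δt/γ = 47.44/1.157 = 41.00 years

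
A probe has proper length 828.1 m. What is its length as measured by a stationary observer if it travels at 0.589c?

Proper length L₀ = 828.1 m
γ = 1/√(1 - 0.589²) = 1.2374
L = L₀/γ = 828.1/1.2374 = 669.2 m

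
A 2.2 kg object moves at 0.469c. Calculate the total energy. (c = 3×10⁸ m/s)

γ = 1/√(1 - 0.469²) = 1.1322
mc² = 2.2 × (3×10⁸)² = 1.980×10¹⁷ J
E = γmc² = 1.1322 × 1.980×10¹⁷ = 2.242×10¹⁷ J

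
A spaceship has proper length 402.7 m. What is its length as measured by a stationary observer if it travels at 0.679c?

Proper length L₀ = 402.7 m
γ = 1/√(1 - 0.679²) = 1.3621
L = L₀/γ = 402.7/1.3621 = 295.6 m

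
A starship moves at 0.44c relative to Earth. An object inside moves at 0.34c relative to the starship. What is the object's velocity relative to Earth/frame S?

u = (u' + v)/(1 + u'v/c²)
Numerator: 0.34 + 0.44 = 0.78
Denominator: 1 + 0.1496 = 1.1496
u = 0.78/1.1496 = 0.6785c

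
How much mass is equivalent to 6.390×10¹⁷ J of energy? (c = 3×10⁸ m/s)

From E = mc², we get m = E/c²
c² = (3×10⁸)² = 9×10¹⁶ m²/s²
m = 6.390×10¹⁷ / 9×10¹⁶ = 7.100 kg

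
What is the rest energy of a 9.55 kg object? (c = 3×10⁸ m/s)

c² = (3×10⁸)² = 9.000×10¹⁶ m²/s²
E₀ = mc² = 9.55 × 9.000×10¹⁶ = 8.595×10¹⁷ J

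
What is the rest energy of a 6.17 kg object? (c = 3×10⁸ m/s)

c² = (3×10⁸)² = 9.000×10¹⁶ m²/s²
E₀ = mc² = 6.17 × 9.000×10¹⁶ = 5.553×10¹⁷ J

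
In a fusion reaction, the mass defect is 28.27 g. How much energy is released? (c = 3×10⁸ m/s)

Convert mass defect: Δm = 28.27 g = 0.02827 kg
E = Δm·c² = 0.02827 × (3×10⁸)²
= 0.02827 × 9×10¹⁶ = 2.544×10¹⁵ J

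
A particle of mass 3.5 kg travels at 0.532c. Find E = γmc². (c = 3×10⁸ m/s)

γ = 1/√(1 - 0.532²) = 1.181
mc² = 3.5 × (3×10⁸)² = 3.150×10¹⁷ J
E = γmc² = 1.181 × 3.150×10¹⁷ = 3.720×10¹⁷ J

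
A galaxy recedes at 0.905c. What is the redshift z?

β = 0.905
(1+β)/(1-β) = 1.905/0.095 = 20.05
√(20.05) = 4.478
z = 4.478 - 1 = 3.478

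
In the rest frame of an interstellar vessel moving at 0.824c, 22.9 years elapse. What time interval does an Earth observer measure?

Proper time Δt₀ = 22.9 years
γ = 1/√(1 - 0.824²) = 1.765
Δt = γΔt₀ = 1.765 × 22.9 = 40.42 years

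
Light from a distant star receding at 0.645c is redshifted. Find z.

β = 0.645
(1+β)/(1-β) = 1.645/0.355 = 4.634
√(4.634) = 2.153
z = 2.153 - 1 = 1.153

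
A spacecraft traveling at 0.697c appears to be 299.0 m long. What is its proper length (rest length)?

Contracted length L = 299.0 m
γ = 1/√(1 - 0.697²) = 1.3946
L₀ = γL = 1.3946 × 299.0 = 417.0 m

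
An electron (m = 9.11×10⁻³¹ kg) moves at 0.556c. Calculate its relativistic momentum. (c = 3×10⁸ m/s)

γ = 1/√(1 - 0.556²) = 1.203
v = 0.556 × 3×10⁸ = 1.668×10⁸ m/s
p = γmv = 1.203 × 9.11×10⁻³¹ × 1.668×10⁸ = 1.828×10⁻²² kg·m/s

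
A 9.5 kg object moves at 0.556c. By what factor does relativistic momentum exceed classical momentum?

p_rel = γmv, p_class = mv
Ratio = γ = 1/√(1 - 0.556²) = 1.203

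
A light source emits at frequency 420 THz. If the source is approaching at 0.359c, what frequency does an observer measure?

β = v/c = 0.359
(1+β)/(1-β) = 1.359/0.641 = 2.120
Doppler factor = √(2.120) = 1.456
f_obs = 420 × 1.456 = 611.5 THz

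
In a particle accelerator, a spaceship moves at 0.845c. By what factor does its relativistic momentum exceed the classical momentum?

p_rel = γmv, p_class = mv
Ratio = γ = 1/√(1 - 0.845²)
= 1/√(0.285975) = 1.870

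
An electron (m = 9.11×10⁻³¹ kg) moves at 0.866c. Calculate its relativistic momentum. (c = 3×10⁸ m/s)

γ = 1/√(1 - 0.866²) = 1.9998
v = 0.866 × 3×10⁸ = 2.598×10⁸ m/s
p = γmv = 1.9998 × 9.11×10⁻³¹ × 2.598×10⁸ = 4.733×10⁻²² kg·m/s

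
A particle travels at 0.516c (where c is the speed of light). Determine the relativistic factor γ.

v/c = 0.516, so (v/c)² = 0.266256
1 - (v/c)² = 0.733744
γ = 1/√(0.733744) = 1.167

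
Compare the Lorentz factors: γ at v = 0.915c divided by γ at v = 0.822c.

γ₁ = 1/√(1 - 0.915²) = 2.479
γ₂ = 1/√(1 - 0.822²) = 1.756
γ₁/γ₂ = 2.479/1.756 = 1.412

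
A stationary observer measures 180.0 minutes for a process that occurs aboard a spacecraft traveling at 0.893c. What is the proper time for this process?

Dilated time Δt = 180.0 minutes
γ = 1/√(1 - 0.893²) = 2.222
Δt₀ = Δt/γ = 180.0/2.222 = 81.01 minutes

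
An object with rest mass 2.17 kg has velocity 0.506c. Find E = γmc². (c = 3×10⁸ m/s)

γ = 1/√(1 - 0.506²) = 1.159
mc² = 2.17 × (3×10⁸)² = 1.953×10¹⁷ J
E = γmc² = 1.159 × 1.953×10¹⁷ = 2.264×10¹⁷ J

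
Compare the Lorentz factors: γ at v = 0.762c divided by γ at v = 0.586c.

γ₁ = 1/√(1 - 0.762²) = 1.544
γ₂ = 1/√(1 - 0.586²) = 1.234
γ₁/γ₂ = 1.544/1.234 = 1.251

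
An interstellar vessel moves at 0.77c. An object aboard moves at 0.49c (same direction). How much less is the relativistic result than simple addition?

Classical: u' + v = 0.49 + 0.77 = 1.26c
Relativistic: u = (0.49 + 0.77)/(1 + 0.3773) = 1.26/1.3773 = 0.9148c
Difference: 1.26 - 0.9148 = 0.3452c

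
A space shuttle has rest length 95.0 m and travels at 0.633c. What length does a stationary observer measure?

Proper length L₀ = 95.0 m
γ = 1/√(1 - 0.633²) = 1.29174
L = L₀/γ = 95.0/1.29174 = 73.54 m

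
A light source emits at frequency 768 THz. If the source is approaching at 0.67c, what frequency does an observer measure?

β = v/c = 0.67
(1+β)/(1-β) = 1.67/0.33 = 5.061
Doppler factor = √(5.061) = 2.250
f_obs = 768 × 2.250 = 1728 THz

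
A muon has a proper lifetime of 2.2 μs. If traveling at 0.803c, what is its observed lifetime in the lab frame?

Proper lifetime τ₀ = 2.2 μs
γ = 1/√(1 - 0.803²) = 1.6779
τ = γτ₀ = 1.6779 × 2.2 μs = 3.691 μs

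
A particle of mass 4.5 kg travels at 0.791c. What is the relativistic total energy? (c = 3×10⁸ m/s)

γ = 1/√(1 - 0.791²) = 1.6345
mc² = 4.5 × (3×10⁸)² = 4.050×10¹⁷ J
E = γmc² = 1.6345 × 4.050×10¹⁷ = 6.620×10¹⁷ J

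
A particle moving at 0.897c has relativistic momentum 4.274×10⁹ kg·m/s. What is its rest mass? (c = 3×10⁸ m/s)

γ = 1/√(1 - 0.897²) = 2.262
v = 0.897 × 3×10⁸ = 2.691×10⁸ m/s
m = p/(γv) = 4.274×10⁹/(2.262 × 2.691×10⁸) = 7.021 kg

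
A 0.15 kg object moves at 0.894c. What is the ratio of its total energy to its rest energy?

E = γmc², E₀ = mc²
E/E₀ = γ = 1/√(1 - 0.894²) = 2.232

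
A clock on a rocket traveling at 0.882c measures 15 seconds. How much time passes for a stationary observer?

Proper time Δt₀ = 15 seconds
γ = 1/√(1 - 0.882²) = 2.122
Δt = γΔt₀ = 2.122 × 15 = 31.83 seconds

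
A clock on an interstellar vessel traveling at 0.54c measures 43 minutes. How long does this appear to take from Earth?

Proper time Δt₀ = 43 minutes
γ = 1/√(1 - 0.54²) = 1.1881
Δt = γΔt₀ = 1.1881 × 43 = 51.09 minutes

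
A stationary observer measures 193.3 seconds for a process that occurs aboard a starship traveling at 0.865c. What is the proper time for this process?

Dilated time Δt = 193.3 seconds
γ = 1/√(1 - 0.865²) = 1.993
Δt₀ = Δt/γ = 193.3/1.993 = 96.99 seconds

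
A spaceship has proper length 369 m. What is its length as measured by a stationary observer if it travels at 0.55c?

Proper length L₀ = 369 m
γ = 1/√(1 - 0.55²) = 1.1974
L = L₀/γ = 369/1.1974 = 308.2 m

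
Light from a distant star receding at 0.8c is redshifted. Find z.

β = 0.8
(1+β)/(1-β) = 1.8/0.2 = 9.000
√(9.000) = 3.000
z = 3.000 - 1 = 2.000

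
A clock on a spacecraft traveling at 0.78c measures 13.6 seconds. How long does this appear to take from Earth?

Proper time Δt₀ = 13.6 seconds
γ = 1/√(1 - 0.78²) = 1.598
Δt = γΔt₀ = 1.598 × 13.6 = 21.73 seconds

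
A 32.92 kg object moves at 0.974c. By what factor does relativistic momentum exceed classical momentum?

p_rel = γmv, p_class = mv
Ratio = γ = 1/√(1 - 0.974²) = 4.414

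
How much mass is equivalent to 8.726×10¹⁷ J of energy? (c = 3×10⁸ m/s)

From E = mc², we get m = E/c²
c² = (3×10⁸)² = 9×10¹⁶ m²/s²
m = 8.726×10¹⁷ / 9×10¹⁶ = 9.696 kg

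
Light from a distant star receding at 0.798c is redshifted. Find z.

β = 0.798
(1+β)/(1-β) = 1.798/0.202 = 8.901
√(8.901) = 2.983
z = 2.983 - 1 = 1.983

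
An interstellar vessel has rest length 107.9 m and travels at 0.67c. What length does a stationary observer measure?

Proper length L₀ = 107.9 m
γ = 1/√(1 - 0.67²) = 1.347
L = L₀/γ = 107.9/1.347 = 80.10 m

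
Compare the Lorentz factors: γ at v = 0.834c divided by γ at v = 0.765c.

γ₁ = 1/√(1 - 0.834²) = 1.812
γ₂ = 1/√(1 - 0.765²) = 1.553
γ₁/γ₂ = 1.812/1.553 = 1.167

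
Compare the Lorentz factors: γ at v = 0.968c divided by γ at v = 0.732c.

γ₁ = 1/√(1 - 0.968²) = 3.985
γ₂ = 1/√(1 - 0.732²) = 1.468
γ₁/γ₂ = 3.985/1.468 = 2.715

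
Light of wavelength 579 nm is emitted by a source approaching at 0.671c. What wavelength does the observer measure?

β = 0.671
Wavelength Doppler factor = √(0.329/1.671) = √(0.1969) = 0.4437
λ_obs = 579 × 0.4437 = 256.9 nm (blueshift)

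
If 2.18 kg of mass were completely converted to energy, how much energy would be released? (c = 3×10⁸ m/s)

Using E = mc²:
c² = (3×10⁸)² = 9×10¹⁶ m²/s²
E = 2.18 × 9×10¹⁶ = 1.962×10¹⁷ J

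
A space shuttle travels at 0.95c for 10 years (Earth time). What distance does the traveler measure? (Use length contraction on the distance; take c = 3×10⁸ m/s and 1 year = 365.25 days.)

Earth distance: d = v × t = 0.95c × 10 yr = 8.994×10¹⁶ m
γ = 3.203
d' = d/γ = 8.994×10¹⁶/3.203 = 2.808×10¹⁶ m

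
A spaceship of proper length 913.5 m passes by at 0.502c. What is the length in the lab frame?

Proper length L₀ = 913.5 m
γ = 1/√(1 - 0.502²) = 1.1562
L = L₀/γ = 913.5/1.1562 = 790.1 m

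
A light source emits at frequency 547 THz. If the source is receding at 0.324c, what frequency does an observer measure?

β = v/c = 0.324
(1-β)/(1+β) = 0.676/1.324 = 0.51057
Doppler factor = √(0.51057) = 0.71454
f_obs = 547 × 0.71454 = 390.9 THz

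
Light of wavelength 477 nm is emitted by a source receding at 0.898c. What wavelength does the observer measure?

β = 0.898
Wavelength Doppler factor = √(1.898/0.102) = √(18.61) = 4.314
λ_obs = 477 × 4.314 = 2058 nm (redshift)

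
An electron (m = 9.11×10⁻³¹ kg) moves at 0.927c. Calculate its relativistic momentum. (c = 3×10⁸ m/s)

γ = 1/√(1 - 0.927²) = 2.6662
v = 0.927 × 3×10⁸ = 2.781×10⁸ m/s
p = γmv = 2.6662 × 9.11×10⁻³¹ × 2.781×10⁸ = 6.755×10⁻²² kg·m/s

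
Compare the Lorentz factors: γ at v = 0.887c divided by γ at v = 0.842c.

γ₁ = 1/√(1 - 0.887²) = 2.166
γ₂ = 1/√(1 - 0.842²) = 1.854
γ₁/γ₂ = 2.166/1.854 = 1.168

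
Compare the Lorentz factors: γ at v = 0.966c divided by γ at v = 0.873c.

γ₁ = 1/√(1 - 0.966²) = 3.8678
γ₂ = 1/√(1 - 0.873²) = 2.0504
γ₁/γ₂ = 3.8678/2.0504 = 1.886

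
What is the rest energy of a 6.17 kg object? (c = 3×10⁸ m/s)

c² = (3×10⁸)² = 9.000×10¹⁶ m²/s²
E₀ = mc² = 6.17 × 9.000×10¹⁶ = 5.553×10¹⁷ J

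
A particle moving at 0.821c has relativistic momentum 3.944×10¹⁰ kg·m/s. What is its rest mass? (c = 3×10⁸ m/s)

γ = 1/√(1 - 0.821²) = 1.7515
v = 0.821 × 3×10⁸ = 2.463×10⁸ m/s
m = p/(γv) = 3.944×10¹⁰/(1.7515 × 2.463×10⁸) = 91.42 kg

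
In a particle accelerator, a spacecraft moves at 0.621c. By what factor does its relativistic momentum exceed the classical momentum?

p_rel = γmv, p_class = mv
Ratio = γ = 1/√(1 - 0.621²)
= 1/√(0.614359) = 1.276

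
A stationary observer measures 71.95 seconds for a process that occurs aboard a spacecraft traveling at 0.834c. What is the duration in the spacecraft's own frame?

Dilated time Δt = 71.95 seconds
γ = 1/√(1 - 0.834²) = 1.8124
Δt₀ = Δt/γ = 71.95/1.8124 = 39.70 seconds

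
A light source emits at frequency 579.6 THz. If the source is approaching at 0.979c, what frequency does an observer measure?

β = v/c = 0.979
(1+β)/(1-β) = 1.979/0.021 = 94.24
Doppler factor = √(94.24) = 9.708
f_obs = 579.6 × 9.708 = 5627 THz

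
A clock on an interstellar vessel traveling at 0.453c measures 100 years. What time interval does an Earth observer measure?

Proper time Δt₀ = 100 years
γ = 1/√(1 - 0.453²) = 1.122
Δt = γΔt₀ = 1.122 × 100 = 112.2 years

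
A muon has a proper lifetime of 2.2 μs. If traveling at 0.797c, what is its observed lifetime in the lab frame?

Proper lifetime τ₀ = 2.2 μs
γ = 1/√(1 - 0.797²) = 1.656
τ = γτ₀ = 1.656 × 2.2 μs = 3.643 μs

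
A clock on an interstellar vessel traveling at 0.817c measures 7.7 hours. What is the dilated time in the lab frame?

Proper time Δt₀ = 7.7 hours
γ = 1/√(1 - 0.817²) = 1.734
Δt = γΔt₀ = 1.734 × 7.7 = 13.35 hours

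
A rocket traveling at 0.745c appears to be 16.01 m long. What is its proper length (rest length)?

Contracted length L = 16.01 m
γ = 1/√(1 - 0.745²) = 1.499
L₀ = γL = 1.499 × 16.01 = 24.00 m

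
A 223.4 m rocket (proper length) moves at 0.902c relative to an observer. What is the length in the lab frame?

Proper length L₀ = 223.4 m
γ = 1/√(1 - 0.902²) = 2.3162
L = L₀/γ = 223.4/2.3162 = 96.45 m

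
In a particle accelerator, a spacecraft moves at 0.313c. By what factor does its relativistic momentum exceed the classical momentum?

p_rel = γmv, p_class = mv
Ratio = γ = 1/√(1 - 0.313²)
= 1/√(0.902031) = 1.053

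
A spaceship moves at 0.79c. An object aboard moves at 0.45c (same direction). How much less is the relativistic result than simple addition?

Classical: u' + v = 0.45 + 0.79 = 1.24c
Relativistic: u = (0.45 + 0.79)/(1 + 0.3555) = 1.24/1.3555 = 0.9148c
Difference: 1.24 - 0.9148 = 0.3252c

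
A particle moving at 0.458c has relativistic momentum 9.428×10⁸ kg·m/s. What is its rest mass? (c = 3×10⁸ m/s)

γ = 1/√(1 - 0.458²) = 1.1249
v = 0.458 × 3×10⁸ = 1.374×10⁸ m/s
m = p/(γv) = 9.428×10⁸/(1.1249 × 1.374×10⁸) = 6.100 kg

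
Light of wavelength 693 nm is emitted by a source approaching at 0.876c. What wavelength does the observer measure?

β = 0.876
Wavelength Doppler factor = √(0.124/1.876) = √(0.06610) = 0.2571
λ_obs = 693 × 0.2571 = 178.2 nm (blueshift)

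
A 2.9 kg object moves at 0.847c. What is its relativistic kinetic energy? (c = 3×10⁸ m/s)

γ = 1/√(1 - 0.847²) = 1.8811
γ - 1 = 0.8811
KE = (γ-1)mc² = 0.8811 × 2.9 × (3×10⁸)² = 2.300×10¹⁷ J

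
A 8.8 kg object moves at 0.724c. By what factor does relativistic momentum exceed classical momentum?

p_rel = γmv, p_class = mv
Ratio = γ = 1/√(1 - 0.724²) = 1.450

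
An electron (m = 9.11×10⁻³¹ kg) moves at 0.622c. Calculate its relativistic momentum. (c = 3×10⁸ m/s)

γ = 1/√(1 - 0.622²) = 1.277
v = 0.622 × 3×10⁸ = 1.866×10⁸ m/s
p = γmv = 1.277 × 9.11×10⁻³¹ × 1.866×10⁸ = 2.171×10⁻²² kg·m/s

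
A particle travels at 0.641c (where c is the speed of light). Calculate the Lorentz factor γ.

v/c = 0.641, so (v/c)² = 0.410881
1 - (v/c)² = 0.589119
γ = 1/√(0.589119) = 1.303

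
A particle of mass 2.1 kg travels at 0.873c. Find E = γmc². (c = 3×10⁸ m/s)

γ = 1/√(1 - 0.873²) = 2.050
mc² = 2.1 × (3×10⁸)² = 1.890×10¹⁷ J
E = γmc² = 2.050 × 1.890×10¹⁷ = 3.875×10¹⁷ J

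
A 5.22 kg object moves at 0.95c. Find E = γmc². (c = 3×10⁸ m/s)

γ = 1/√(1 - 0.95²) = 3.203
mc² = 5.22 × (3×10⁸)² = 4.698×10¹⁷ J
E = γmc² = 3.203 × 4.698×10¹⁷ = 1.505×10¹⁸ J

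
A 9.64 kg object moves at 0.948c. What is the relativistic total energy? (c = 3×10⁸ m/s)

γ = 1/√(1 - 0.948²) = 3.142
mc² = 9.64 × (3×10⁸)² = 8.676×10¹⁷ J
E = γmc² = 3.142 × 8.676×10¹⁷ = 2.726×10¹⁸ J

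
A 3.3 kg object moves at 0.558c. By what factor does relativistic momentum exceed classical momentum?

p_rel = γmv, p_class = mv
Ratio = γ = 1/√(1 - 0.558²) = 1.205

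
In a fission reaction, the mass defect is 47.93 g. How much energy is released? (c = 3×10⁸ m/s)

Convert mass defect: Δm = 47.93 g = 0.04793 kg
E = Δm·c² = 0.04793 × (3×10⁸)²
= 0.04793 × 9×10¹⁶ = 4.314×10¹⁵ J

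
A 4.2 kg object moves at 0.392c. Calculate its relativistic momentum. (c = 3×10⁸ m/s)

γ = 1/√(1 - 0.392²) = 1.087
v = 0.392 × 3×10⁸ = 1.176×10⁸ m/s
p = γmv = 1.087 × 4.2 × 1.176×10⁸ = 5.369×10⁸ kg·m/s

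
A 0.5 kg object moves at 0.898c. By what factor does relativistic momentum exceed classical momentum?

p_rel = γmv, p_class = mv
Ratio = γ = 1/√(1 - 0.898²) = 2.273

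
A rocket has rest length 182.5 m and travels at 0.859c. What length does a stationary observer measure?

Proper length L₀ = 182.5 m
γ = 1/√(1 - 0.859²) = 1.9532
L = L₀/γ = 182.5/1.9532 = 93.44 m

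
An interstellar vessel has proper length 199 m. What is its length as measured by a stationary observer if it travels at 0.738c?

Proper length L₀ = 199 m
γ = 1/√(1 - 0.738²) = 1.482
L = L₀/γ = 199/1.482 = 134.3 m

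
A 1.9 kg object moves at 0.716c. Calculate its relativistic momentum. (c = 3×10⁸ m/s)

γ = 1/√(1 - 0.716²) = 1.4325
v = 0.716 × 3×10⁸ = 2.148×10⁸ m/s
p = γmv = 1.4325 × 1.9 × 2.148×10⁸ = 5.846×10⁸ kg·m/s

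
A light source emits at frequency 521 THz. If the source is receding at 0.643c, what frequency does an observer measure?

β = v/c = 0.643
(1-β)/(1+β) = 0.357/1.643 = 0.21729
Doppler factor = √(0.21729) = 0.46614
f_obs = 521 × 0.46614 = 242.9 THz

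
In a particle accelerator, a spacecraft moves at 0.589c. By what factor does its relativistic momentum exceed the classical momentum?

p_rel = γmv, p_class = mv
Ratio = γ = 1/√(1 - 0.589²)
= 1/√(0.653079) = 1.237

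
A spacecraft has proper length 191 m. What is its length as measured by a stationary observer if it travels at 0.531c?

Proper length L₀ = 191 m
γ = 1/√(1 - 0.531²) = 1.18012
L = L₀/γ = 191/1.18012 = 161.8 m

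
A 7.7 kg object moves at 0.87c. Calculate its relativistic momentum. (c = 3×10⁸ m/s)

γ = 1/√(1 - 0.87²) = 2.028
v = 0.87 × 3×10⁸ = 2.610×10⁸ m/s
p = γmv = 2.028 × 7.7 × 2.610×10⁸ = 4.076×10⁹ kg·m/s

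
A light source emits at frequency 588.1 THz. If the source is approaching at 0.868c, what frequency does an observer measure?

β = v/c = 0.868
(1+β)/(1-β) = 1.868/0.132 = 14.15
Doppler factor = √(14.15) = 3.762
f_obs = 588.1 × 3.762 = 2212 THz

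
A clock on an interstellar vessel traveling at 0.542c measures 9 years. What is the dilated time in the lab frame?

Proper time Δt₀ = 9 years
γ = 1/√(1 - 0.542²) = 1.190
Δt = γΔt₀ = 1.190 × 9 = 10.71 years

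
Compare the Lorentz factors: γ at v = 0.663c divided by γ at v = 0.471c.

γ₁ = 1/√(1 - 0.663²) = 1.336
γ₂ = 1/√(1 - 0.471²) = 1.134
γ₁/γ₂ = 1.336/1.134 = 1.178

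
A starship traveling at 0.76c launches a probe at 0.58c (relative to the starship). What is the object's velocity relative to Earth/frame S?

u = (u' + v)/(1 + u'v/c²)
Numerator: 0.58 + 0.76 = 1.34
Denominator: 1 + 0.4408 = 1.4408
u = 1.34/1.4408 = 0.9300c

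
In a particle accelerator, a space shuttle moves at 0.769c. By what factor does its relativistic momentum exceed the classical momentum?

p_rel = γmv, p_class = mv
Ratio = γ = 1/√(1 - 0.769²)
= 1/√(0.408639) = 1.564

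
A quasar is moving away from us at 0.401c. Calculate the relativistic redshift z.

β = 0.401
(1+β)/(1-β) = 1.401/0.599 = 2.3389
√(2.3389) = 1.5293
z = 1.5293 - 1 = 0.5293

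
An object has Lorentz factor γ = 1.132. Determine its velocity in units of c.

From γ = 1/√(1 - v²/c²):
1/γ² = 1/1.132² = 0.7804
v²/c² = 1 - 0.7804 = 0.2196
v/c = √(0.2196) = 0.4686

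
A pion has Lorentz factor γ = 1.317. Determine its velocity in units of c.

From γ = 1/√(1 - v²/c²):
1/γ² = 1/1.317² = 0.57654
v²/c² = 1 - 0.57654 = 0.42346
v/c = √(0.42346) = 0.6507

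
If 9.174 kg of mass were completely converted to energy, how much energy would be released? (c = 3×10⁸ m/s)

Using E = mc²:
c² = (3×10⁸)² = 9×10¹⁶ m²/s²
E = 9.174 × 9×10¹⁶ = 8.257×10¹⁷ J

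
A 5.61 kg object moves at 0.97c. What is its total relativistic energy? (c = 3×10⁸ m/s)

γ = 1/√(1 - 0.97²) = 4.113
mc² = 5.61 × (3×10⁸)² = 5.049×10¹⁷ J
E = γmc² = 4.113 × 5.049×10¹⁷ = 2.077×10¹⁸ J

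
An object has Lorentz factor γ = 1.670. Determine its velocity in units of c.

From γ = 1/√(1 - v²/c²):
1/γ² = 1/1.670² = 0.3586
v²/c² = 1 - 0.3586 = 0.6414
v/c = √(0.6414) = 0.8009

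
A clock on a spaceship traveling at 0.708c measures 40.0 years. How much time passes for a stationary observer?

Proper time Δt₀ = 40.0 years
γ = 1/√(1 - 0.708²) = 1.416
Δt = γΔt₀ = 1.416 × 40.0 = 56.64 years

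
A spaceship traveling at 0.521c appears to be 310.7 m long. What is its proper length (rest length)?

Contracted length L = 310.7 m
γ = 1/√(1 - 0.521²) = 1.1716
L₀ = γL = 1.1716 × 310.7 = 364.0 m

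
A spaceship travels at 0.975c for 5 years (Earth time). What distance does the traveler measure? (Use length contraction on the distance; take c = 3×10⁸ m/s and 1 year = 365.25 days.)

Earth distance: d = v × t = 0.975c × 5 yr = 4.615×10¹⁶ m
γ = 4.500
d' = d/γ = 4.615×10¹⁶/4.500 = 1.026×10¹⁶ m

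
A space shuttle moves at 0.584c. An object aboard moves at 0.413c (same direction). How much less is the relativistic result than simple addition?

Classical: u' + v = 0.413 + 0.584 = 0.997c
Relativistic: u = (0.413 + 0.584)/(1 + 0.241192) = 0.997/1.241192 = 0.8033c
Difference: 0.997 - 0.8033 = 0.1937c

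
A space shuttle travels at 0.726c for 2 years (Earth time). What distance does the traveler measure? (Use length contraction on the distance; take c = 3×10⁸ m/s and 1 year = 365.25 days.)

Earth distance: d = v × t = 0.726c × 2 yr = 1.3746×10¹⁶ m
γ = 1.4541
d' = d/γ = 1.3746×10¹⁶/1.4541 = 9.453×10¹⁵ m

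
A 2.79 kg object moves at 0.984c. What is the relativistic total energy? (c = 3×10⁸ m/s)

γ = 1/√(1 - 0.984²) = 5.613
mc² = 2.79 × (3×10⁸)² = 2.511×10¹⁷ J
E = γmc² = 5.613 × 2.511×10¹⁷ = 1.409×10¹⁸ J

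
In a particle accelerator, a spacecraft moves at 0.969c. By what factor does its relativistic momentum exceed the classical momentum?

p_rel = γmv, p_class = mv
Ratio = γ = 1/√(1 - 0.969²)
= 1/√(0.061039) = 4.048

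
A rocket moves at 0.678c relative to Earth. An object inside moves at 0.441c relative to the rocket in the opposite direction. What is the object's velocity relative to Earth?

Object's velocity in rocket frame is u' = -0.441c
u = (u' + v)/(1 + u'v/c²) = (v - 0.441)/(1 - 0.441·v/c²)
Numerator: 0.678 - 0.441 = 0.237
Denominator: 1 - 0.298998 = 0.701002
u = 0.237/0.701002 = 0.3381c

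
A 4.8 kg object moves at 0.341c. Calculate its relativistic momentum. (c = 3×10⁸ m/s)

γ = 1/√(1 - 0.341²) = 1.06376
v = 0.341 × 3×10⁸ = 1.023×10⁸ m/s
p = γmv = 1.06376 × 4.8 × 1.023×10⁸ = 5.223×10⁸ kg·m/s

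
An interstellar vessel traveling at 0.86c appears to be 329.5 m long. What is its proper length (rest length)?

Contracted length L = 329.5 m
γ = 1/√(1 - 0.86²) = 1.9597
L₀ = γL = 1.9597 × 329.5 = 645.7 m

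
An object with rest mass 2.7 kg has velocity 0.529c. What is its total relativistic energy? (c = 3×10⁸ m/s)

γ = 1/√(1 - 0.529²) = 1.178
mc² = 2.7 × (3×10⁸)² = 2.430×10¹⁷ J
E = γmc² = 1.178 × 2.430×10¹⁷ = 2.863×10¹⁷ J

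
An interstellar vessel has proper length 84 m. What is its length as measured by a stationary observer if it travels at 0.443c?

Proper length L₀ = 84 m
γ = 1/√(1 - 0.443²) = 1.1154
L = L₀/γ = 84/1.1154 = 75.31 m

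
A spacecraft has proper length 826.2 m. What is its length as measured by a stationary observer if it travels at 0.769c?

Proper length L₀ = 826.2 m
γ = 1/√(1 - 0.769²) = 1.56434
L = L₀/γ = 826.2/1.56434 = 528.1 m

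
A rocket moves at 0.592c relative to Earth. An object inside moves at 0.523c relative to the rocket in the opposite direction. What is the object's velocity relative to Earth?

Object's velocity in rocket frame is u' = -0.523c
u = (u' + v)/(1 + u'v/c²) = (v - 0.523)/(1 - 0.523·v/c²)
Numerator: 0.592 - 0.523 = 0.069
Denominator: 1 - 0.309616 = 0.690384
u = 0.069/0.690384 = 0.09994c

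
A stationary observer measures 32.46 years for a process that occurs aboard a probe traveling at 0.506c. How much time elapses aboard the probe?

Dilated time Δt = 32.46 years
γ = 1/√(1 - 0.506²) = 1.1594
Δt₀ = Δt/γ = 32.46/1.1594 = 28.00 years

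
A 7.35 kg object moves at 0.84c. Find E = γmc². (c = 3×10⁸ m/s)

γ = 1/√(1 - 0.84²) = 1.843
mc² = 7.35 × (3×10⁸)² = 6.615×10¹⁷ J
E = γmc² = 1.843 × 6.615×10¹⁷ = 1.219×10¹⁸ J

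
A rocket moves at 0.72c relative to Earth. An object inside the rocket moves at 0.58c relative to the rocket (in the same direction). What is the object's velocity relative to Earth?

u = (u' + v)/(1 + u'v/c²)
Numerator: 0.58 + 0.72 = 1.3
Denominator: 1 + 0.4176 = 1.4176
u = 1.3/1.4176 = 0.9170c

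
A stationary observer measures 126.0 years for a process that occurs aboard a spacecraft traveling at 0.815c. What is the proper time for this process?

Dilated time Δt = 126.0 years
γ = 1/√(1 - 0.815²) = 1.7257
Δt₀ = Δt/γ = 126.0/1.7257 = 73.01 years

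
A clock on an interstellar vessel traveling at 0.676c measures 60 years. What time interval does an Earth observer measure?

Proper time Δt₀ = 60 years
γ = 1/√(1 - 0.676²) = 1.357
Δt = γΔt₀ = 1.357 × 60 = 81.42 years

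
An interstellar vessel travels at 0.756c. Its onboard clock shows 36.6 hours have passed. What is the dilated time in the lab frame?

Proper time Δt₀ = 36.6 hours
γ = 1/√(1 - 0.756²) = 1.5277
Δt = γΔt₀ = 1.5277 × 36.6 = 55.91 hours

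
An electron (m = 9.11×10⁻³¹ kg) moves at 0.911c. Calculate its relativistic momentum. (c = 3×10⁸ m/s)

γ = 1/√(1 - 0.911²) = 2.4248
v = 0.911 × 3×10⁸ = 2.733×10⁸ m/s
p = γmv = 2.4248 × 9.11×10⁻³¹ × 2.733×10⁸ = 6.037×10⁻²² kg·m/s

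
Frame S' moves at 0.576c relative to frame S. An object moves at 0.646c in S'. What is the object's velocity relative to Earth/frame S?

u = (u' + v)/(1 + u'v/c²)
Numerator: 0.646 + 0.576 = 1.222
Denominator: 1 + 0.372096 = 1.372096
u = 1.222/1.372096 = 0.8906c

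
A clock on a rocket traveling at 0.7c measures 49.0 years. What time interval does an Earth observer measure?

Proper time Δt₀ = 49.0 years
γ = 1/√(1 - 0.7²) = 1.4003
Δt = γΔt₀ = 1.4003 × 49.0 = 68.61 years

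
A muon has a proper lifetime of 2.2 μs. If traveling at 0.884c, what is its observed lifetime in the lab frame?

Proper lifetime τ₀ = 2.2 μs
γ = 1/√(1 - 0.884²) = 2.139
τ = γτ₀ = 2.139 × 2.2 μs = 4.706 μs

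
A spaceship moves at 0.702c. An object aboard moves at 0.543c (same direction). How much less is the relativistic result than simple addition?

Classical: u' + v = 0.543 + 0.702 = 1.245c
Relativistic: u = (0.543 + 0.702)/(1 + 0.381186) = 1.245/1.381186 = 0.9014c
Difference: 1.245 - 0.9014 = 0.3436c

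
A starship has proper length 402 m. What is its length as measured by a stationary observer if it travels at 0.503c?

Proper length L₀ = 402 m
γ = 1/√(1 - 0.503²) = 1.15702
L = L₀/γ = 402/1.15702 = 347.4 m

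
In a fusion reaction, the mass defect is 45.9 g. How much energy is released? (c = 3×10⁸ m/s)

Convert mass defect: Δm = 45.9 g = 0.0459 kg
E = Δm·c² = 0.0459 × (3×10⁸)²
= 0.0459 × 9×10¹⁶ = 4.131×10¹⁵ J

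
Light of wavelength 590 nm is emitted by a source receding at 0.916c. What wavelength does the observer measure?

β = 0.916
Wavelength Doppler factor = √(1.916/0.084) = √(22.81) = 4.776
λ_obs = 590 × 4.776 = 2818 nm (redshift)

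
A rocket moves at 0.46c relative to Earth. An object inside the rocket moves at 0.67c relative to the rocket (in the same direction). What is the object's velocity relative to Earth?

u = (u' + v)/(1 + u'v/c²)
Numerator: 0.67 + 0.46 = 1.13
Denominator: 1 + 0.3082 = 1.3082
u = 1.13/1.3082 = 0.8638c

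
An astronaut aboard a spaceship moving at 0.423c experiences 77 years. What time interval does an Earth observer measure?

Proper time Δt₀ = 77 years
γ = 1/√(1 - 0.423²) = 1.1036
Δt = γΔt₀ = 1.1036 × 77 = 84.98 years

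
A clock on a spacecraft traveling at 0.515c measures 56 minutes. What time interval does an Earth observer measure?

Proper time Δt₀ = 56 minutes
γ = 1/√(1 - 0.515²) = 1.1666
Δt = γΔt₀ = 1.1666 × 56 = 65.33 minutes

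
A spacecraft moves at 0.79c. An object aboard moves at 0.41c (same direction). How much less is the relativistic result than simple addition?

Classical: u' + v = 0.41 + 0.79 = 1.2c
Relativistic: u = (0.41 + 0.79)/(1 + 0.3239) = 1.2/1.3239 = 0.9064c
Difference: 1.2 - 0.9064 = 0.2936c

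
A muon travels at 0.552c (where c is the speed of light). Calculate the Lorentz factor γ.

v/c = 0.552, so (v/c)² = 0.304704
1 - (v/c)² = 0.695296
γ = 1/√(0.695296) = 1.199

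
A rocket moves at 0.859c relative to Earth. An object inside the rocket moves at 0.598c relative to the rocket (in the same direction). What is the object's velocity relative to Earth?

u = (u' + v)/(1 + u'v/c²)
Numerator: 0.598 + 0.859 = 1.457
Denominator: 1 + 0.513682 = 1.513682
u = 1.457/1.513682 = 0.9626c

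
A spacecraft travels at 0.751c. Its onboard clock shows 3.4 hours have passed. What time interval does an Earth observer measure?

Proper time Δt₀ = 3.4 hours
γ = 1/√(1 - 0.751²) = 1.5145
Δt = γΔt₀ = 1.5145 × 3.4 = 5.149 hours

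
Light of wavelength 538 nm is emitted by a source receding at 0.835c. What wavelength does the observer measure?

β = 0.835
Wavelength Doppler factor = √(1.835/0.165) = √(11.12) = 3.335
λ_obs = 538 × 3.335 = 1794 nm (redshift)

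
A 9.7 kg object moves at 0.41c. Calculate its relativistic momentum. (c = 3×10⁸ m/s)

γ = 1/√(1 - 0.41²) = 1.096
v = 0.41 × 3×10⁸ = 1.230×10⁸ m/s
p = γmv = 1.096 × 9.7 × 1.230×10⁸ = 1.308×10⁹ kg·m/s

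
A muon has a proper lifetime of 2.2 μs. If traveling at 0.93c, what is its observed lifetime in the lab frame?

Proper lifetime τ₀ = 2.2 μs
γ = 1/√(1 - 0.93²) = 2.7206
τ = γτ₀ = 2.7206 × 2.2 μs = 5.985 μs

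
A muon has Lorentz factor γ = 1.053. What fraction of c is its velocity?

From γ = 1/√(1 - v²/c²):
1/γ² = 1/1.053² = 0.90187
v²/c² = 1 - 0.90187 = 0.09813
v/c = √(0.09813) = 0.3133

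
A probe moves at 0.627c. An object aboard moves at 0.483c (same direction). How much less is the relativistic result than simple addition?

Classical: u' + v = 0.483 + 0.627 = 1.11c
Relativistic: u = (0.483 + 0.627)/(1 + 0.302841) = 1.11/1.302841 = 0.8520c
Difference: 1.11 - 0.8520 = 0.2580c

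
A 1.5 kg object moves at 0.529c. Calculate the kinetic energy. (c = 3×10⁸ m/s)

γ = 1/√(1 - 0.529²) = 1.1784
γ - 1 = 0.1784
KE = (γ-1)mc² = 0.1784 × 1.5 × (3×10⁸)² = 2.408×10¹⁶ J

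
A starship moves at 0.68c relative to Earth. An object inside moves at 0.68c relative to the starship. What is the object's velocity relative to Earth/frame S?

u = (u' + v)/(1 + u'v/c²)
Numerator: 0.68 + 0.68 = 1.36
Denominator: 1 + 0.4624 = 1.4624
u = 1.36/1.4624 = 0.9300c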